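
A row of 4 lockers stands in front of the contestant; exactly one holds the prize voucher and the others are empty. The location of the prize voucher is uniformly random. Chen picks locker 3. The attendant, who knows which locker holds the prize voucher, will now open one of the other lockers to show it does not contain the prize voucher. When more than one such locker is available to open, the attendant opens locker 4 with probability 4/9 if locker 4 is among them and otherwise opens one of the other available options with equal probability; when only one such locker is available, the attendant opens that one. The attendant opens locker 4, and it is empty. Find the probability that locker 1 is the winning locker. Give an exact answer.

Condition on the true location of the prize voucher.
If it is in any of lockers 1, 2, and 3 (prior 1/4 each): locker 4 is available, opened with probability 4/9; weight (1/4)·(4/9) = 1/9 each.
If it is in locker 4 (prior 1/4): the attendant opened locker 4, so this case is ruled out; weight (1/4)·0 = 0.
The weights sum to 1/3.
So P(the prize voucher in locker 1 | the attendant opened locker 4) = (1/9) / (1/3) = 1/3.

1/3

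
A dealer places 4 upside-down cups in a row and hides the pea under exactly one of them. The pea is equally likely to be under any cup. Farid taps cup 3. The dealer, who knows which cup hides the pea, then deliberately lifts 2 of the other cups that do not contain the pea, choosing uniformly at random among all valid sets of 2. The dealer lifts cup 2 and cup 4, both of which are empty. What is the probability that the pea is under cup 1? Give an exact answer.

Condition on the true location of the pea.
If it is under cup 1 (prior 1/4): the dealer has no choice, probability 1; weight (1/4)·1 = 1/4.
If it is under either of cups 2 and 4 (prior 1/4 each): that cup was opened and seen not to hold the prize — ruled out; weight (1/4)·0 = 0 each.
If it is under cup 3 (prior 1/4): the dealer has 3 equally likely choices, so probability 1/3; weight (1/4)·(1/3) = 1/12.
The weights sum to 1/3.
So P(the pea under cup 1 | the dealer opened cup 2 and cup 4) = (1/4) / (1/3) = 3/4.

3/4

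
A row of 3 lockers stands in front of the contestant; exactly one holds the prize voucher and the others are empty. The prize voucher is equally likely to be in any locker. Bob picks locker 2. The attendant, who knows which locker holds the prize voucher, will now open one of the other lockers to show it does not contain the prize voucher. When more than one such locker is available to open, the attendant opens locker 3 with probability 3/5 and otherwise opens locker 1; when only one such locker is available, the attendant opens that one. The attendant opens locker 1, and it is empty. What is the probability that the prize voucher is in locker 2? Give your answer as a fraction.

2/7

Apply Bayes' rule, conditioning on where the prize voucher actually is.
If it is in locker 1 (prior 1/3): the attendant opened locker 1, so this case is ruled out; weight (1/3)·0 = 0.
If it is in locker 2 (prior 1/3): locker 3 is available but not opened, probability 2/5; weight (1/3)·(2/5) = 2/15.
If it is in locker 3 (prior 1/3): only locker 1 is available, probability 1; weight (1/3)·1 = 1/3.
The weights sum to 7/15.
So P(the prize voucher in locker 2 | the attendant opened locker 1) = (2/15) / (7/15) = 2/7.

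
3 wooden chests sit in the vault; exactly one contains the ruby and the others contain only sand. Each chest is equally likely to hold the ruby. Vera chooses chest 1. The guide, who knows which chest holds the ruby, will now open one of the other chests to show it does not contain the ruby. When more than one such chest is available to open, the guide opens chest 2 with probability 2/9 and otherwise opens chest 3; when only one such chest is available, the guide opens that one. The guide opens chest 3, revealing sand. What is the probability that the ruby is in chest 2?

Consider each possible location of the ruby in turn.
If it is in chest 1 (prior 1/3): chest 2 is available but not opened, probability 7/9; weight (1/3)·(7/9) = 7/27.
If it is in chest 2 (prior 1/3): only chest 3 is available, probability 1; weight (1/3)·1 = 1/3.
If it is in chest 3 (prior 1/3): the guide opened chest 3, so this case is ruled out; weight (1/3)·0 = 0.
The weights sum to 16/27.
So P(the ruby in chest 2 | the guide opened chest 3) = (1/3) / (16/27) = 9/16.

9/16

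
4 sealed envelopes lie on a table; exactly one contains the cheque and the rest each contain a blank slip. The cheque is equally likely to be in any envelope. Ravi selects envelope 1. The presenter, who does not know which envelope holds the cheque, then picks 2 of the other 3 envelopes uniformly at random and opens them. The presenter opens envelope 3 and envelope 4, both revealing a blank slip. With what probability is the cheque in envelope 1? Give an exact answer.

Condition on the true location of the cheque.
If it is in either of envelopes 1 and 2 (prior 1/4 each): the presenter picks exactly this set with probability 1/3 regardless, and none is the prize; weight (1/4)·(1/3) = 1/12 each.
If it is in either of envelopes 3 and 4 (prior 1/4 each): that envelope was opened and seen not to hold the prize — ruled out; weight (1/4)·0 = 0 each.
The weights sum to 1/6.
So P(the cheque in envelope 1 | the presenter opened envelope 3 and envelope 4) = (1/12) / (1/6) = 1/2.

1/2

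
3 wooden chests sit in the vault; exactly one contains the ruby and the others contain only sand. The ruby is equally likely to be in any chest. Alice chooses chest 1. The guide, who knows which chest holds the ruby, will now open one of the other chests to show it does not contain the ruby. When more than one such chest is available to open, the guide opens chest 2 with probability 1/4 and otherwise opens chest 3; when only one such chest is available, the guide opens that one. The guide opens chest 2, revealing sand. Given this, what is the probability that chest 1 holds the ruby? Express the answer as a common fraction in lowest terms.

1/5

Apply Bayes' rule, conditioning on where the ruby actually is.
If it is in chest 1 (prior 1/3): chest 2 is available, opened with probability 1/4; weight (1/3)·(1/4) = 1/12.
If it is in chest 2 (prior 1/3): the guide opened chest 2, so this case is ruled out; weight (1/3)·0 = 0.
If it is in chest 3 (prior 1/3): only chest 2 is available, probability 1; weight (1/3)·1 = 1/3.
The weights sum to 5/12.
So P(the ruby in chest 1 | the guide opened chest 2) = (1/12) / (5/12) = 1/5.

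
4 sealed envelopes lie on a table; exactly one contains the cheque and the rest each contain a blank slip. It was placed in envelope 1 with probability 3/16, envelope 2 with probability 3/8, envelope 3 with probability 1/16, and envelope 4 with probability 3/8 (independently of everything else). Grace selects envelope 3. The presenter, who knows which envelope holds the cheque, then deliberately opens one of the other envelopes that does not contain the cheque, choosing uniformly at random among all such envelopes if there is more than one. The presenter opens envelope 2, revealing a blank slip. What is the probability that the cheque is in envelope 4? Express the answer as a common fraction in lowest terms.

Condition on the true location of the cheque.
If it is in envelope 1 (prior 3/16): the presenter has 2 equally likely choices, so probability 1/2; weight (3/16)·(1/2) = 3/32.
If it is in envelope 2 (prior 3/8): the presenter opened envelope 2, so this case is ruled out; weight (3/8)·0 = 0.
If it is in envelope 3 (prior 1/16): the presenter has 3 equally likely choices, so probability 1/3; weight (1/16)·(1/3) = 1/48.
If it is in envelope 4 (prior 3/8): the presenter has 2 equally likely choices, so probability 1/2; weight (3/8)·(1/2) = 3/16.
The weights sum to 29/96.
So P(the cheque in envelope 4 | the presenter opened envelope 2) = (3/16) / (29/96) = 18/29.

18/29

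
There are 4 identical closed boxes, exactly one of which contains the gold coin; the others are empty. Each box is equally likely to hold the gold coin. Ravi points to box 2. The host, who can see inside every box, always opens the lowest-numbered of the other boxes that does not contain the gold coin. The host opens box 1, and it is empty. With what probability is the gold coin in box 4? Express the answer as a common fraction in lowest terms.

1/3

Apply Bayes' rule, conditioning on where the gold coin actually is.
If it is in box 1 (prior 1/4): the host opened box 1, so this case is ruled out; weight (1/4)·0 = 0.
If it is in any of boxes 2, 3, and 4 (prior 1/4 each): box 1 is the lowest-numbered option available, probability 1; weight (1/4)·1 = 1/4 each.
The weights sum to 3/4.
So P(the gold coin in box 4 | the host opened box 1) = (1/4) / (3/4) = 1/3.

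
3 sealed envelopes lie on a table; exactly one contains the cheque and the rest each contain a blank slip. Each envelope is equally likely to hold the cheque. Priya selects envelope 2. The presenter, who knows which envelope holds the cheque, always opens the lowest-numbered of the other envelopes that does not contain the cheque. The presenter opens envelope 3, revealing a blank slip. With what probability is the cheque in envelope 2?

0

Apply Bayes' rule, conditioning on where the cheque actually is.
If it is in envelope 1 (prior 1/3): envelope 3 is the lowest-numbered option available, probability 1; weight (1/3)·1 = 1/3.
If it is in envelope 2 (prior 1/3): the presenter would have opened envelope 1 instead, probability 0; weight (1/3)·0 = 0.
If it is in envelope 3 (prior 1/3): the presenter opened envelope 3, so this case is ruled out; weight (1/3)·0 = 0.
The weights sum to 1/3.
So P(the cheque in envelope 2 | the presenter opened envelope 3) = 0 / (1/3) = 0.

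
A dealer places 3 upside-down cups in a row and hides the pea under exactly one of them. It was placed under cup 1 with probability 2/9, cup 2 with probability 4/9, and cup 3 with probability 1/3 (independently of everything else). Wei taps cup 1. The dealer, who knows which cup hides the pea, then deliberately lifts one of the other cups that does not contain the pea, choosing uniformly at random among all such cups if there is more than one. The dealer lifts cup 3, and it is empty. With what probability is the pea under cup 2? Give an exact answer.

4/5

Consider each possible location of the pea in turn.
If it is under cup 1 (prior 2/9): the dealer has 2 equally likely choices, so probability 1/2; weight (2/9)·(1/2) = 1/9.
If it is under cup 2 (prior 4/9): the dealer has no choice, probability 1; weight (4/9)·1 = 4/9.
If it is under cup 3 (prior 1/3): the dealer opened cup 3, so this case is ruled out; weight (1/3)·0 = 0.
The weights sum to 5/9.
So P(the pea under cup 2 | the dealer opened cup 3) = (4/9) / (5/9) = 4/5.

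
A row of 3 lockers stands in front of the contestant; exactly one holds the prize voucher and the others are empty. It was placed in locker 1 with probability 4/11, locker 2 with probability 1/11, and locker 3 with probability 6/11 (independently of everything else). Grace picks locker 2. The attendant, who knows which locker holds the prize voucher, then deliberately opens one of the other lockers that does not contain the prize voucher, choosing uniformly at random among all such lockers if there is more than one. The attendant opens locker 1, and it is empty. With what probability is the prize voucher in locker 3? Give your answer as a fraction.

Apply Bayes' rule, conditioning on where the prize voucher actually is.
If it is in locker 1 (prior 4/11): the attendant opened locker 1, so this case is ruled out; weight (4/11)·0 = 0.
If it is in locker 2 (prior 1/11): the attendant has 2 equally likely choices, so probability 1/2; weight (1/11)·(1/2) = 1/22.
If it is in locker 3 (prior 6/11): the attendant has no choice, probability 1; weight (6/11)·1 = 6/11.
The weights sum to 13/22.
So P(the prize voucher in locker 3 | the attendant opened locker 1) = (6/11) / (13/22) = 12/13.

12/13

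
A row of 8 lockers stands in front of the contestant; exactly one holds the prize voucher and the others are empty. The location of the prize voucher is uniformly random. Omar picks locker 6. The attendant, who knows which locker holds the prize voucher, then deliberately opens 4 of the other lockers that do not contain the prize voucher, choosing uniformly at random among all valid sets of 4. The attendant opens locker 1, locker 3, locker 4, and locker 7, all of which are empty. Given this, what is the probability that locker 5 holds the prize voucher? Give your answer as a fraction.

7/24

Apply Bayes' rule, conditioning on where the prize voucher actually is.
If it is in any of lockers 1, 3, 4, and 7 (prior 1/8 each): that locker was opened and seen not to hold the prize — ruled out; weight (1/8)·0 = 0 each.
If it is in any of lockers 2, 5, and 8 (prior 1/8 each): the attendant has 15 equally likely choices, so probability 1/15; weight (1/8)·(1/15) = 1/120 each.
If it is in locker 6 (prior 1/8): the attendant has 35 equally likely choices, so probability 1/35; weight (1/8)·(1/35) = 1/280.
The weights sum to 1/35.
So P(the prize voucher in locker 5 | the attendant opened locker 1, locker 3, locker 4, and locker 7) = (1/120) / (1/35) = 7/24.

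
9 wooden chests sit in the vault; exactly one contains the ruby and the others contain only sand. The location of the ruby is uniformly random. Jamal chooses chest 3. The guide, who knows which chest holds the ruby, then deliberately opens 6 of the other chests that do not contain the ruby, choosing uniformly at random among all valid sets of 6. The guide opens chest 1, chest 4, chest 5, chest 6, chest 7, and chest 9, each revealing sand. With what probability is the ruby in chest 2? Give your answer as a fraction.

4/9

Condition on the true location of the ruby.
If it is in any of chests 1, 4, 5, 6, 7, and 9 (prior 1/9 each): that chest was opened and seen not to hold the prize — ruled out; weight (1/9)·0 = 0 each.
If it is in either of chests 2 and 8 (prior 1/9 each): the guide has 7 equally likely choices, so probability 1/7; weight (1/9)·(1/7) = 1/63 each.
If it is in chest 3 (prior 1/9): the guide has 28 equally likely choices, so probability 1/28; weight (1/9)·(1/28) = 1/252.
The weights sum to 1/28.
So P(the ruby in chest 2 | the guide opened chest 1, chest 4, chest 5, chest 6, chest 7, and chest 9) = (1/63) / (1/28) = 4/9.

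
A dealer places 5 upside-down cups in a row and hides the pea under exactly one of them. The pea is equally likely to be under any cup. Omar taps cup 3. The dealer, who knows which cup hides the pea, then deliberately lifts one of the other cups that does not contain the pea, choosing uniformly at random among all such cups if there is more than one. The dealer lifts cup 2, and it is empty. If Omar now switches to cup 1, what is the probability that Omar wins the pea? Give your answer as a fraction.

4/15

Condition on the true location of the pea.
If it is under any of cups 1, 4, and 5 (prior 1/5 each): the dealer has 3 equally likely choices, so probability 1/3; weight (1/5)·(1/3) = 1/15 each.
If it is under cup 2 (prior 1/5): the dealer opened cup 2, so this case is ruled out; weight (1/5)·0 = 0.
If it is under cup 3 (prior 1/5): the dealer has 4 equally likely choices, so probability 1/4; weight (1/5)·(1/4) = 1/20.
The weights sum to 1/4.
So P(the pea under cup 1 | the dealer opened cup 2) = (1/15) / (1/4) = 4/15.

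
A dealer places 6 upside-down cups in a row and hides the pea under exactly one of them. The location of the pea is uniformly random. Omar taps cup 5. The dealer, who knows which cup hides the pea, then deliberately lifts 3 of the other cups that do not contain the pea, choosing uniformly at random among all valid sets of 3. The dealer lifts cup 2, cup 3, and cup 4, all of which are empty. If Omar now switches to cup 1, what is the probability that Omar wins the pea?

Apply Bayes' rule, conditioning on where the pea actually is.
If it is under either of cups 1 and 6 (prior 1/6 each): the dealer has 4 equally likely choices, so probability 1/4; weight (1/6)·(1/4) = 1/24 each.
If it is under any of cups 2, 3, and 4 (prior 1/6 each): that cup was opened and seen not to hold the prize — ruled out; weight (1/6)·0 = 0 each.
If it is under cup 5 (prior 1/6): the dealer has 10 equally likely choices, so probability 1/10; weight (1/6)·(1/10) = 1/60.
The weights sum to 1/10.
So P(the pea under cup 1 | the dealer opened cup 2, cup 3, and cup 4) = (1/24) / (1/10) = 5/12.

5/12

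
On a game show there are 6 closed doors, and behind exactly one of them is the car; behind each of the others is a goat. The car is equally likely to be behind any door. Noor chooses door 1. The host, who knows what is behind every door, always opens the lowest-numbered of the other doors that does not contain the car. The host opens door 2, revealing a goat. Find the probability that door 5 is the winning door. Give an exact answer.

Condition on the true location of the car.
If it is behind any of doors 1, 3, 4, 5, and 6 (prior 1/6 each): door 2 is the lowest-numbered option available, probability 1; weight (1/6)·1 = 1/6 each.
If it is behind door 2 (prior 1/6): the host opened door 2, so this case is ruled out; weight (1/6)·0 = 0.
The weights sum to 5/6.
So P(the car behind door 5 | the host opened door 2) = (1/6) / (5/6) = 1/5.

1/5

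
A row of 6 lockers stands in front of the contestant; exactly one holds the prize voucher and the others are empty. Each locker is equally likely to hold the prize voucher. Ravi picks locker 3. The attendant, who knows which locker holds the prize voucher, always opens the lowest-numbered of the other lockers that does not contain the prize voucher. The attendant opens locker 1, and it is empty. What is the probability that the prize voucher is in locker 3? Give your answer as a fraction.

1/5

Consider each possible location of the prize voucher in turn.
If it is in locker 1 (prior 1/6): the attendant opened locker 1, so this case is ruled out; weight (1/6)·0 = 0.
If it is in any of lockers 2, 3, 4, 5, and 6 (prior 1/6 each): locker 1 is the lowest-numbered option available, probability 1; weight (1/6)·1 = 1/6 each.
The weights sum to 5/6.
So P(the prize voucher in locker 3 | the attendant opened locker 1) = (1/6) / (5/6) = 1/5.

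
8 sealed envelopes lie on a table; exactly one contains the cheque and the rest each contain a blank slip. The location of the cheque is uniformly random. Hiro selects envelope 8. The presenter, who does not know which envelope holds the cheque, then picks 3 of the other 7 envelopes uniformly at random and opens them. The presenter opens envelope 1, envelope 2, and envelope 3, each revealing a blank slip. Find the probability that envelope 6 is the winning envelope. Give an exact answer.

1/5

Consider each possible location of the cheque in turn.
If it is in any of envelopes 1, 2, and 3 (prior 1/8 each): that envelope was opened and seen not to hold the prize — ruled out; weight (1/8)·0 = 0 each.
If it is in any of envelopes 4, 5, 6, 7, and 8 (prior 1/8 each): the presenter picks exactly this set with probability 1/35 regardless, and none is the prize; weight (1/8)·(1/35) = 1/280 each.
The weights sum to 1/56.
So P(the cheque in envelope 6 | the presenter opened envelope 1, envelope 2, and envelope 3) = (1/280) / (1/56) = 1/5.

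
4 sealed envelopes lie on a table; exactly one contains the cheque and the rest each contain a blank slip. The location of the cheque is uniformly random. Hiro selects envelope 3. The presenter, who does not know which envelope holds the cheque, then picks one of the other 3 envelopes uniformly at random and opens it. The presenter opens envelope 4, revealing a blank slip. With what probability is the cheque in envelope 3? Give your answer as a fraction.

Apply Bayes' rule, conditioning on where the cheque actually is.
If it is in any of envelopes 1, 2, and 3 (prior 1/4 each): the presenter picks envelope 4 with probability 1/3 regardless, and it is not the prize; weight (1/4)·(1/3) = 1/12 each.
If it is in envelope 4 (prior 1/4): the presenter opened envelope 4, so this case is ruled out; weight (1/4)·0 = 0.
The weights sum to 1/4.
So P(the cheque in envelope 3 | the presenter opened envelope 4) = (1/12) / (1/4) = 1/3.

1/3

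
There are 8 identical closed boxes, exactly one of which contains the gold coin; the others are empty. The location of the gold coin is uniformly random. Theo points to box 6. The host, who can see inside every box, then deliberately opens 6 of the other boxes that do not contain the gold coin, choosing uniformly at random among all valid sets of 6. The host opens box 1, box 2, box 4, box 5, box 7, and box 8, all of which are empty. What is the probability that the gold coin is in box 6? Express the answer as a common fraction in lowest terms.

Condition on the true location of the gold coin.
If it is in any of boxes 1, 2, 4, 5, 7, and 8 (prior 1/8 each): that box was opened and seen not to hold the prize — ruled out; weight (1/8)·0 = 0 each.
If it is in box 3 (prior 1/8): the host has no choice, probability 1; weight (1/8)·1 = 1/8.
If it is in box 6 (prior 1/8): the host has 7 equally likely choices, so probability 1/7; weight (1/8)·(1/7) = 1/56.
The weights sum to 1/7.
So P(the gold coin in box 6 | the host opened box 1, box 2, box 4, box 5, box 7, and box 8) = (1/56) / (1/7) = 1/8.

1/8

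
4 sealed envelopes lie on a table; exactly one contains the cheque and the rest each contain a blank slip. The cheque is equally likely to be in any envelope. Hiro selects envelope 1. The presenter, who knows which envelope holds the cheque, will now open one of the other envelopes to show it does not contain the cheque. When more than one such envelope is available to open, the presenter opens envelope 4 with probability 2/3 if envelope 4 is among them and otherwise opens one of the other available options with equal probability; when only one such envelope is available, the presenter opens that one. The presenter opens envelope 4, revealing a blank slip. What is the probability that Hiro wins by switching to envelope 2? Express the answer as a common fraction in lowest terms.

1/3

Consider each possible location of the cheque in turn.
If it is in any of envelopes 1, 2, and 3 (prior 1/4 each): envelope 4 is available, opened with probability 2/3; weight (1/4)·(2/3) = 1/6 each.
If it is in envelope 4 (prior 1/4): the presenter opened envelope 4, so this case is ruled out; weight (1/4)·0 = 0.
The weights sum to 1/2.
So P(the cheque in envelope 2 | the presenter opened envelope 4) = (1/6) / (1/2) = 1/3.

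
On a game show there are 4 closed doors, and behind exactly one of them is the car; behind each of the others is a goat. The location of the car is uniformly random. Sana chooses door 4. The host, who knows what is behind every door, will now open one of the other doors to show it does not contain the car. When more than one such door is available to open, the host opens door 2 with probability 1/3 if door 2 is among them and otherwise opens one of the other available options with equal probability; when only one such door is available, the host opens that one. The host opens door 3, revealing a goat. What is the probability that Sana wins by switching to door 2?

1/3

Condition on the true location of the car.
If it is behind door 1 (prior 1/4): door 2 is available but not opened, probability 2/3; weight (1/4)·(2/3) = 1/6.
If it is behind door 2 (prior 1/4): door 2 holds the prize so is unavailable; the host chooses uniformly among the 2 others, probability 1/2; weight (1/4)·(1/2) = 1/8.
If it is behind door 3 (prior 1/4): the host opened door 3, so this case is ruled out; weight (1/4)·0 = 0.
If it is behind door 4 (prior 1/4): door 2 is available but not opened; door 3 gets probability (1 − 1/3)/2 = 1/3; weight (1/4)·(1/3) = 1/12.
The weights sum to 3/8.
So P(the car behind door 2 | the host opened door 3) = (1/8) / (3/8) = 1/3.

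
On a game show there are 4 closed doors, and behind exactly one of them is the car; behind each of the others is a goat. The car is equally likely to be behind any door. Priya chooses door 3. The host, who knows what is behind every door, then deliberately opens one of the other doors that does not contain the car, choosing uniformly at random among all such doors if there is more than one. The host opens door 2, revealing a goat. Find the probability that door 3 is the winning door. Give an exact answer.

Condition on the true location of the car.
If it is behind either of doors 1 and 4 (prior 1/4 each): the host has 2 equally likely choices, so probability 1/2; weight (1/4)·(1/2) = 1/8 each.
If it is behind door 2 (prior 1/4): the host opened door 2, so this case is ruled out; weight (1/4)·0 = 0.
If it is behind door 3 (prior 1/4): the host has 3 equally likely choices, so probability 1/3; weight (1/4)·(1/3) = 1/12.
The weights sum to 1/3.
So P(the car behind door 3 | the host opened door 2) = (1/12) / (1/3) = 1/4.

1/4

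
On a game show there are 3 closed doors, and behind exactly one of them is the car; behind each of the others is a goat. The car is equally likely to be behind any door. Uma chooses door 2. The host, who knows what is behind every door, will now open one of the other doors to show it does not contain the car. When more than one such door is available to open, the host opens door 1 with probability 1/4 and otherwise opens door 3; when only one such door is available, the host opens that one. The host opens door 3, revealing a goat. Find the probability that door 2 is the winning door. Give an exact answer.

3/7

Consider each possible location of the car in turn.
If it is behind door 1 (prior 1/3): only door 3 is available, probability 1; weight (1/3)·1 = 1/3.
If it is behind door 2 (prior 1/3): door 1 is available but not opened, probability 3/4; weight (1/3)·(3/4) = 1/4.
If it is behind door 3 (prior 1/3): the host opened door 3, so this case is ruled out; weight (1/3)·0 = 0.
The weights sum to 7/12.
So P(the car behind door 2 | the host opened door 3) = (1/4) / (7/12) = 3/7.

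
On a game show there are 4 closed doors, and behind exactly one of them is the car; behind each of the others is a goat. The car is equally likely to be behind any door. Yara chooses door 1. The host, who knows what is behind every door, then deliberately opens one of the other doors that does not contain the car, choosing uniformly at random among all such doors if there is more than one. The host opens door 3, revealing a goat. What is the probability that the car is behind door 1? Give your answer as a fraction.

Consider each possible location of the car in turn.
If it is behind door 1 (prior 1/4): the host has 3 equally likely choices, so probability 1/3; weight (1/4)·(1/3) = 1/12.
If it is behind either of doors 2 and 4 (prior 1/4 each): the host has 2 equally likely choices, so probability 1/2; weight (1/4)·(1/2) = 1/8 each.
If it is behind door 3 (prior 1/4): the host opened door 3, so this case is ruled out; weight (1/4)·0 = 0.
The weights sum to 1/3.
So P(the car behind door 1 | the host opened door 3) = (1/12) / (1/3) = 1/4.

1/4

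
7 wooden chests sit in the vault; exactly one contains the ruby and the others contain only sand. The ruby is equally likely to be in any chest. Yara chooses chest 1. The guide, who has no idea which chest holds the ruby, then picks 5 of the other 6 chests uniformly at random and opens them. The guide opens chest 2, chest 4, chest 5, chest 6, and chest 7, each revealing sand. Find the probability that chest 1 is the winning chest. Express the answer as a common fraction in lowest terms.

Because the guide chose which chests to open without knowing where the ruby is, the choice is independent of the prize location. Learning that none of the 5 opened chests holds the ruby simply rules out those 5 locations and leaves the remaining 2 chests still equally likely by symmetry.
So P(the ruby in chest 1) = 1/2.

1/2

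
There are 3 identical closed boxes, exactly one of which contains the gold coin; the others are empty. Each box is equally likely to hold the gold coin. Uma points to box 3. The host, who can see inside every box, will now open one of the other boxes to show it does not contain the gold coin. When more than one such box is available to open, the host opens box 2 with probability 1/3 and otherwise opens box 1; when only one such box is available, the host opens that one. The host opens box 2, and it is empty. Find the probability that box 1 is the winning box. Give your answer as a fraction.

Condition on the true location of the gold coin.
If it is in box 1 (prior 1/3): only box 2 is available, probability 1; weight (1/3)·1 = 1/3.
If it is in box 2 (prior 1/3): the host opened box 2, so this case is ruled out; weight (1/3)·0 = 0.
If it is in box 3 (prior 1/3): box 2 is available, opened with probability 1/3; weight (1/3)·(1/3) = 1/9.
The weights sum to 4/9.
So P(the gold coin in box 1 | the host opened box 2) = (1/3) / (4/9) = 3/4.

3/4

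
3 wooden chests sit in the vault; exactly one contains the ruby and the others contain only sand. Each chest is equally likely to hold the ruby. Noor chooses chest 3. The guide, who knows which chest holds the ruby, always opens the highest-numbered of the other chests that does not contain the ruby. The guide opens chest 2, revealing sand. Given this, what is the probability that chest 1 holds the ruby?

Apply Bayes' rule, conditioning on where the ruby actually is.
If it is in either of chests 1 and 3 (prior 1/3 each): chest 2 is the highest-numbered option available, probability 1; weight (1/3)·1 = 1/3 each.
If it is in chest 2 (prior 1/3): the guide opened chest 2, so this case is ruled out; weight (1/3)·0 = 0.
The weights sum to 2/3.
So P(the ruby in chest 1 | the guide opened chest 2) = (1/3) / (2/3) = 1/2.

1/2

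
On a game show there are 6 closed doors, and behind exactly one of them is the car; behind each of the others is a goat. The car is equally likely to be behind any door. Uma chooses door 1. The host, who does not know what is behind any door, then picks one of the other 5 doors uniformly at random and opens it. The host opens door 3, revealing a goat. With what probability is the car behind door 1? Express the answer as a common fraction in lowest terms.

1/5

Apply Bayes' rule, conditioning on where the car actually is.
If it is behind any of doors 1, 2, 4, 5, and 6 (prior 1/6 each): the host picks door 3 with probability 1/5 regardless, and it is not the prize; weight (1/6)·(1/5) = 1/30 each.
If it is behind door 3 (prior 1/6): the host opened door 3, so this case is ruled out; weight (1/6)·0 = 0.
The weights sum to 1/6.
So P(the car behind door 1 | the host opened door 3) = (1/30) / (1/6) = 1/5.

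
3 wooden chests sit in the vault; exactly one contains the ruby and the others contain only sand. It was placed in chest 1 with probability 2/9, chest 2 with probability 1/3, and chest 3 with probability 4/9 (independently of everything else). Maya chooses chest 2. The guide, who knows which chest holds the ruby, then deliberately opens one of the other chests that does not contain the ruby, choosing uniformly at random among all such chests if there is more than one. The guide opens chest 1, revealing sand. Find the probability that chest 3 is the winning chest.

Condition on the true location of the ruby.
If it is in chest 1 (prior 2/9): the guide opened chest 1, so this case is ruled out; weight (2/9)·0 = 0.
If it is in chest 2 (prior 1/3): the guide has 2 equally likely choices, so probability 1/2; weight (1/3)·(1/2) = 1/6.
If it is in chest 3 (prior 4/9): the guide has no choice, probability 1; weight (4/9)·1 = 4/9.
The weights sum to 11/18.
So P(the ruby in chest 3 | the guide opened chest 1) = (4/9) / (11/18) = 8/11.

8/11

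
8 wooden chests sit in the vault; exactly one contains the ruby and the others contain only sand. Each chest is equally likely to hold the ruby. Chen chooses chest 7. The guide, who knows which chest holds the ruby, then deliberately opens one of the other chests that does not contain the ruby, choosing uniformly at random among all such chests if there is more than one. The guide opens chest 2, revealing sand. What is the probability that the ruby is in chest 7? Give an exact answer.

1/8

Apply Bayes' rule, conditioning on where the ruby actually is.
If it is in any of chests 1, 3, 4, 5, 6, and 8 (prior 1/8 each): the guide has 6 equally likely choices, so probability 1/6; weight (1/8)·(1/6) = 1/48 each.
If it is in chest 2 (prior 1/8): the guide opened chest 2, so this case is ruled out; weight (1/8)·0 = 0.
If it is in chest 7 (prior 1/8): the guide has 7 equally likely choices, so probability 1/7; weight (1/8)·(1/7) = 1/56.
The weights sum to 1/7.
So P(the ruby in chest 7 | the guide opened chest 2) = (1/56) / (1/7) = 1/8.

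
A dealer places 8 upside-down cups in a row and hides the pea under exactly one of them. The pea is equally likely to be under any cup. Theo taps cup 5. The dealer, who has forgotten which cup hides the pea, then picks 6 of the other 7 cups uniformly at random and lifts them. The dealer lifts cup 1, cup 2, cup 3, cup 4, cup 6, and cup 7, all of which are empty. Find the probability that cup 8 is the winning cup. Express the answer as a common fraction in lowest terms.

Consider each possible location of the pea in turn.
If it is under any of cups 1, 2, 3, 4, 6, and 7 (prior 1/8 each): that cup was opened and seen not to hold the prize — ruled out; weight (1/8)·0 = 0 each.
If it is under either of cups 5 and 8 (prior 1/8 each): the dealer picks exactly this set with probability 1/7 regardless, and none is the prize; weight (1/8)·(1/7) = 1/56 each.
The weights sum to 1/28.
So P(the pea under cup 8 | the dealer opened cup 1, cup 2, cup 3, cup 4, cup 6, and cup 7) = (1/56) / (1/28) = 1/2.

1/2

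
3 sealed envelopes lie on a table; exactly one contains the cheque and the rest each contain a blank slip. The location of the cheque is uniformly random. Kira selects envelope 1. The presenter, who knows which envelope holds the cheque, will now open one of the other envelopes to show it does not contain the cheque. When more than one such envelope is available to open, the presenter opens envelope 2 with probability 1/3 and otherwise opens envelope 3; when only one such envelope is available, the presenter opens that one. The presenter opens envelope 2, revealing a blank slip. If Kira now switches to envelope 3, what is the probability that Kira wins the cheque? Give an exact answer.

3/4

Consider each possible location of the cheque in turn.
If it is in envelope 1 (prior 1/3): envelope 2 is available, opened with probability 1/3; weight (1/3)·(1/3) = 1/9.
If it is in envelope 2 (prior 1/3): the presenter opened envelope 2, so this case is ruled out; weight (1/3)·0 = 0.
If it is in envelope 3 (prior 1/3): only envelope 2 is available, probability 1; weight (1/3)·1 = 1/3.
The weights sum to 4/9.
So P(the cheque in envelope 3 | the presenter opened envelope 2) = (1/3) / (4/9) = 3/4.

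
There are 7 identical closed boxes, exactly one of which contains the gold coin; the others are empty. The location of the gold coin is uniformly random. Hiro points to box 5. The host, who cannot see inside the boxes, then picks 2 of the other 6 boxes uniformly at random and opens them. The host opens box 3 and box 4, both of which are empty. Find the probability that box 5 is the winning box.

Because the host chose which boxes to open without knowing where the gold coin is, the choice is independent of the prize location. Learning that none of the 2 opened boxes holds the gold coin simply rules out those 2 locations and leaves the remaining 5 boxes still equally likely by symmetry.
So P(the gold coin in box 5) = 1/5.

1/5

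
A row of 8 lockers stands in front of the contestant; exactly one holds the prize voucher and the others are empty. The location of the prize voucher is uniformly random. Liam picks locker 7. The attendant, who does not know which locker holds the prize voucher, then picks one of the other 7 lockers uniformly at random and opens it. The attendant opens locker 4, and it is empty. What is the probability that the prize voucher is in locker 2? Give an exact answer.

Consider each possible location of the prize voucher in turn.
If it is in any of lockers 1, 2, 3, 5, 6, 7, and 8 (prior 1/8 each): the attendant picks locker 4 with probability 1/7 regardless, and it is not the prize; weight (1/8)·(1/7) = 1/56 each.
If it is in locker 4 (prior 1/8): the attendant opened locker 4, so this case is ruled out; weight (1/8)·0 = 0.
The weights sum to 1/8.
So P(the prize voucher in locker 2 | the attendant opened locker 4) = (1/56) / (1/8) = 1/7.

1/7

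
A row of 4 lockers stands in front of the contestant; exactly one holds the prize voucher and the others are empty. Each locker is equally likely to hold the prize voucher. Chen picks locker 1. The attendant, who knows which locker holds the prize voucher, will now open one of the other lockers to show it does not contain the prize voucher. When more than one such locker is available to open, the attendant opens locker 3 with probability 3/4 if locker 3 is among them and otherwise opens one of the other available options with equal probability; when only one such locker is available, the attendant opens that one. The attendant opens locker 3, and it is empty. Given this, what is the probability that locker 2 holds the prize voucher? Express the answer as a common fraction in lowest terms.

Condition on the true location of the prize voucher.
If it is in any of lockers 1, 2, and 4 (prior 1/4 each): locker 3 is available, opened with probability 3/4; weight (1/4)·(3/4) = 3/16 each.
If it is in locker 3 (prior 1/4): the attendant opened locker 3, so this case is ruled out; weight (1/4)·0 = 0.
The weights sum to 9/16.
So P(the prize voucher in locker 2 | the attendant opened locker 3) = (3/16) / (9/16) = 1/3.

1/3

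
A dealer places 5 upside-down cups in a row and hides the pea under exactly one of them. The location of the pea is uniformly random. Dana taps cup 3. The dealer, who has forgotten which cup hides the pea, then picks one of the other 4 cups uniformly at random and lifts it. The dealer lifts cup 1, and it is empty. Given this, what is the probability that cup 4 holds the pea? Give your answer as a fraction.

1/4

Condition on the true location of the pea.
If it is under cup 1 (prior 1/5): the dealer opened cup 1, so this case is ruled out; weight (1/5)·0 = 0.
If it is under any of cups 2, 3, 4, and 5 (prior 1/5 each): the dealer picks cup 1 with probability 1/4 regardless, and it is not the prize; weight (1/5)·(1/4) = 1/20 each.
The weights sum to 1/5.
So P(the pea under cup 4 | the dealer opened cup 1) = (1/20) / (1/5) = 1/4.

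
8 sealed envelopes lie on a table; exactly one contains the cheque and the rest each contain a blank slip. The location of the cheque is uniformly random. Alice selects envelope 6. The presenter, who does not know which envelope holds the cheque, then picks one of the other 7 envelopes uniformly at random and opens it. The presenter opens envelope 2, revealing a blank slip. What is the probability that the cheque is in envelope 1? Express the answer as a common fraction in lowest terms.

1/7

Consider each possible location of the cheque in turn.
If it is in any of envelopes 1, 3, 4, 5, 6, 7, and 8 (prior 1/8 each): the presenter picks envelope 2 with probability 1/7 regardless, and it is not the prize; weight (1/8)·(1/7) = 1/56 each.
If it is in envelope 2 (prior 1/8): the presenter opened envelope 2, so this case is ruled out; weight (1/8)·0 = 0.
The weights sum to 1/8.
So P(the cheque in envelope 1 | the presenter opened envelope 2) = (1/56) / (1/8) = 1/7.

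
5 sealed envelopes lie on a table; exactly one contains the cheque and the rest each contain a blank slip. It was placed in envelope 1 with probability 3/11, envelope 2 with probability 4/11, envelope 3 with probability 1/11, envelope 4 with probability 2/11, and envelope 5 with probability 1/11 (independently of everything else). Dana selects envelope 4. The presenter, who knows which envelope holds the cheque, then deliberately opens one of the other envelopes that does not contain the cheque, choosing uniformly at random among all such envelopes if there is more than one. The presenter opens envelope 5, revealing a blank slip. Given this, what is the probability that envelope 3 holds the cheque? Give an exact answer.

Condition on the true location of the cheque.
If it is in envelope 1 (prior 3/11): the presenter has 3 equally likely choices, so probability 1/3; weight (3/11)·(1/3) = 1/11.
If it is in envelope 2 (prior 4/11): the presenter has 3 equally likely choices, so probability 1/3; weight (4/11)·(1/3) = 4/33.
If it is in envelope 3 (prior 1/11): the presenter has 3 equally likely choices, so probability 1/3; weight (1/11)·(1/3) = 1/33.
If it is in envelope 4 (prior 2/11): the presenter has 4 equally likely choices, so probability 1/4; weight (2/11)·(1/4) = 1/22.
If it is in envelope 5 (prior 1/11): the presenter opened envelope 5, so this case is ruled out; weight (1/11)·0 = 0.
The weights sum to 19/66.
So P(the cheque in envelope 3 | the presenter opened envelope 5) = (1/33) / (19/66) = 2/19.

2/19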